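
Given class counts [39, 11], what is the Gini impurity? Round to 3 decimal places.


Total = 50. Proportions: 39/50, 11/50. sum(p_i^2) = 0.6568. Gini = 1 - 0.6568 = 0.3432, which rounds to 0.343.

0.343


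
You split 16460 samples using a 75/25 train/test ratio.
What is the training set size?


Test set = 16460 * 25% = 4115. Training set = 16460 - 4115 = 12345.

12345


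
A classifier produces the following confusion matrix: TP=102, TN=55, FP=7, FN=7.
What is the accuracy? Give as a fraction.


Accuracy = (TP + TN) / (TP + TN + FP + FN) = (102 + 55) / 171 = 157/171.

157/171


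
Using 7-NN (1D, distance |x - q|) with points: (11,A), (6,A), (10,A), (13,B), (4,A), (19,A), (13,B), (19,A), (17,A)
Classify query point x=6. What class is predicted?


Distances: |11-6|=5, |6-6|=0, |10-6|=4, |13-6|=7, |4-6|=2, |19-6|=13, |13-6|=7, |19-6|=13, |17-6|=11. 7 nearest: (6,A), (4,A), (10,A), (11,A), (13,B), (13,B), (17,A). Counts: {'A': 5, 'B': 2}. Majority class: A.

A


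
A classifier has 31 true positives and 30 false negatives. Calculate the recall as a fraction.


Recall = TP / (TP + FN) = 31 / 61 = 31/61.

31/61


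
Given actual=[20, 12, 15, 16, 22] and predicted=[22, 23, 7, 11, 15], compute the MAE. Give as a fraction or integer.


MAE = (1/5) * (|20-22|=2 + |12-23|=11 + |15-7|=8 + |16-11|=5 + |22-15|=7). Sum = 33. MAE = 33/5.

33/5


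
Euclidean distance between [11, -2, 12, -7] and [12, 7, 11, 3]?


d = sqrt(sum of squared differences). (11-12)^2=1, (-2-7)^2=81, (12-11)^2=1, (-7-3)^2=100. Sum = 183.

sqrt(183)


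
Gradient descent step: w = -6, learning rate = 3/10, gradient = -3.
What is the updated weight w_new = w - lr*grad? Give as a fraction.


w_new = -6 - 3/10 * -3 = -6 - -9/10 = -51/10.

-51/10


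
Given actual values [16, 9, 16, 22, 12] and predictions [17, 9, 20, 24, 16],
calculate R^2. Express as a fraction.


Mean(y) = 15. SS_res = 37. SS_tot = 96. R^2 = 1 - 37/(96) = 59/96.

59/96


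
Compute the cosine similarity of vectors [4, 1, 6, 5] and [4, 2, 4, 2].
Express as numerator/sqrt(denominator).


dot = 52. |a|^2 = 78, |b|^2 = 40. cos = 52/sqrt(3120).

52/sqrt(3120)


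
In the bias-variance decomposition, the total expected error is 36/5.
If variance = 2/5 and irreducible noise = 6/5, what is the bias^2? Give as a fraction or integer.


Total error = bias^2 + variance + irreducible noise. So bias^2 = 36/5 - 2/5 - 6/5 = 28/5.

28/5


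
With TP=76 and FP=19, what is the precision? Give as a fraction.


Precision = TP / (TP + FP) = 76 / 95 = 4/5.

4/5


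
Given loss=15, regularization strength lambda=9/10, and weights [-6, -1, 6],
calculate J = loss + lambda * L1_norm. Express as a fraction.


L1 norm = sum(|w|) = 13. J = 15 + 9/10 * 13 = 267/10.

267/10


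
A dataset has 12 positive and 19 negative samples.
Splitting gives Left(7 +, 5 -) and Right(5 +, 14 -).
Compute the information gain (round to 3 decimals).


H(parent) = 0.9629. H(left) = 0.9799, H(right) = 0.8315. Weighted = (12/31)*0.9799 + (19/31)*0.8315 = 0.8889. IG = 0.9629 - 0.8889 = 0.0740, which rounds to 0.074.

0.074


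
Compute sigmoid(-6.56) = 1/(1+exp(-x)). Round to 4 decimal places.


sigma(-6.56) = 1/(1+e^(6.56)) = 1/(1+706.271695) = 1/707.271695 = 0.0014.

0.0014


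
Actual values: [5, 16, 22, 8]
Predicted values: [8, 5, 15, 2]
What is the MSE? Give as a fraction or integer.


MSE = (1/4) * ((5-8)^2=9 + (16-5)^2=121 + (22-15)^2=49 + (8-2)^2=36). Sum = 215. MSE = 215/4.

215/4


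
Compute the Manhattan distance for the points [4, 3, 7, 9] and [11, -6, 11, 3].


d = sum of absolute differences: |4-11|=7 + |3--6|=9 + |7-11|=4 + |9-3|=6 = 26.

26


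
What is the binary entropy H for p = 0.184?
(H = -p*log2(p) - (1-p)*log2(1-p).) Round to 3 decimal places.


H = -0.184*log2(0.184) - 0.816*log2(0.816) = 0.689.

0.689


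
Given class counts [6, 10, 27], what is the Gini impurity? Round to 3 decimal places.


Total = 43. Proportions: 6/43, 10/43, 27/43. sum(p_i^2) = 0.4678. Gini = 1 - 0.4678 = 0.5322, which rounds to 0.532.

0.532


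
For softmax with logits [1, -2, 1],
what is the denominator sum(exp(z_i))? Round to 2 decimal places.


Denom = e^1=2.7183 + e^-2=0.1353 + e^1=2.7183. Sum = 5.5719, which rounds to 5.57.

5.57


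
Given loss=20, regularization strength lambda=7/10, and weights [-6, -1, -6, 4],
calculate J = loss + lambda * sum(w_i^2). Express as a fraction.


L2 sq norm = sum(w^2) = 89. J = 20 + 7/10 * 89 = 823/10.

823/10


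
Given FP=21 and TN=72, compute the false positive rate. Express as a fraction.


FPR = FP / (FP + TN) = 21 / 93 = 7/31.

7/31


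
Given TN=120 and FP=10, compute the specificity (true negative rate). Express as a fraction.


Specificity = TN / (TN + FP) = 120 / 130 = 12/13.

12/13


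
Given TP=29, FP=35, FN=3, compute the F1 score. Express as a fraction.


Precision = 29/64 = 29/64. Recall = 29/32 = 29/32. F1 = 2*P*R/(P+R) = 29/48.

29/48


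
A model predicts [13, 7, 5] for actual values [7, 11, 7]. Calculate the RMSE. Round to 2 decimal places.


MSE = 18.6667. RMSE = sqrt(18.6667) = 4.32.

4.32


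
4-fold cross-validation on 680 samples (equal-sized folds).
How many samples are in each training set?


Each validation fold has 680/4 = 170 samples. Training set = 680 - 170 = 510.

510


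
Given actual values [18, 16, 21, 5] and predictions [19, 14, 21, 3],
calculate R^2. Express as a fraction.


Mean(y) = 15. SS_res = 9. SS_tot = 146. R^2 = 1 - 9/(146) = 137/146.

137/146


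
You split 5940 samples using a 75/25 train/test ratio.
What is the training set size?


Test set = 5940 * 25% = 1485. Training set = 5940 - 1485 = 4455.

4455


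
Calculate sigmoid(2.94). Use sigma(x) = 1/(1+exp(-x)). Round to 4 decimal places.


sigma(2.94) = 1/(1+e^(-2.94)) = 1/(1+0.052866) = 1/1.052866 = 0.9498.

0.9498


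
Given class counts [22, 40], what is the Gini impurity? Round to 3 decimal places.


Total = 62. Proportions: 22/62, 40/62. sum(p_i^2) = 0.5421. Gini = 1 - 0.5421 = 0.4579, which rounds to 0.458.

0.458


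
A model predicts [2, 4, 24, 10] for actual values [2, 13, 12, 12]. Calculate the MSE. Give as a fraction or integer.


MSE = (1/4) * ((2-2)^2=0 + (13-4)^2=81 + (12-24)^2=144 + (12-10)^2=4). Sum = 229. MSE = 229/4.

229/4


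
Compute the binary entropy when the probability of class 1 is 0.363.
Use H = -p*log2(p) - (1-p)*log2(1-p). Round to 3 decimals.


H = -0.363*log2(0.363) - 0.637*log2(0.637) = 0.945.

0.945


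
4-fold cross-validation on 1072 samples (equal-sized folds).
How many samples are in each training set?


Each validation fold has 1072/4 = 268 samples. Training set = 1072 - 268 = 804.

804


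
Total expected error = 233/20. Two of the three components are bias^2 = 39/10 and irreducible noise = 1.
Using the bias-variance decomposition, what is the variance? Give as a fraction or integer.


Total error = bias^2 + variance + irreducible noise. So variance = 233/20 - 39/10 - 1 = 27/4.

27/4


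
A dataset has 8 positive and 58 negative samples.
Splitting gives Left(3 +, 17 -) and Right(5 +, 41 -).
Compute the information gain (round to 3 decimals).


H(parent) = 0.5328. H(left) = 0.6098, H(right) = 0.4960. Weighted = (20/66)*0.6098 + (46/66)*0.4960 = 0.5305. IG = 0.5328 - 0.5305 = 0.0023, which rounds to 0.002.

0.002


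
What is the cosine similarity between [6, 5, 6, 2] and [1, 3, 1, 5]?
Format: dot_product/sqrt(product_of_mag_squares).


dot = 37. |a|^2 = 101, |b|^2 = 36. cos = 37/sqrt(3636).

37/sqrt(3636)


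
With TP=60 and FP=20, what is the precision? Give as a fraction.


Precision = TP / (TP + FP) = 60 / 80 = 3/4.

3/4


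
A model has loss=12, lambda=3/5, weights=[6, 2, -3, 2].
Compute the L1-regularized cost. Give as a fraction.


L1 norm = sum(|w|) = 13. J = 12 + 3/5 * 13 = 99/5.

99/5


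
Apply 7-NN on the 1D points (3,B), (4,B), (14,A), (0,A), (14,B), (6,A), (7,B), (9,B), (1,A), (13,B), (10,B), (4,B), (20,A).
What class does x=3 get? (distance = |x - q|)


Distances: |3-3|=0, |4-3|=1, |14-3|=11, |0-3|=3, |14-3|=11, |6-3|=3, |7-3|=4, |9-3|=6, |1-3|=2, |13-3|=10, |10-3|=7, |4-3|=1, |20-3|=17. 7 nearest: (3,B), (4,B), (4,B), (1,A), (0,A), (6,A), (7,B). Counts: {'B': 4, 'A': 3}. Majority class: B.

B


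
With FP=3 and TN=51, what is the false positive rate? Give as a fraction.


FPR = FP / (FP + TN) = 3 / 54 = 1/18.

1/18


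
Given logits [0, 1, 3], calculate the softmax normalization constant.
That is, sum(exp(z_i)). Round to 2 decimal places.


Denom = e^0=1.0000 + e^1=2.7183 + e^3=20.0855. Sum = 23.8038, which rounds to 23.80.

23.80


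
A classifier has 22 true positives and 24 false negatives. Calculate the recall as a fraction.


Recall = TP / (TP + FN) = 22 / 46 = 11/23.

11/23


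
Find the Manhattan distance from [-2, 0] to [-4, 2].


d = sum of absolute differences: |-2--4|=2 + |0-2|=2 = 4.

4


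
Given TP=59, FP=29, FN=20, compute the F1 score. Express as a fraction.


Precision = 59/88 = 59/88. Recall = 59/79 = 59/79. F1 = 2*P*R/(P+R) = 118/167.

118/167


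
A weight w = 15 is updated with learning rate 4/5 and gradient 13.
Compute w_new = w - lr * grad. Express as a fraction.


w_new = 15 - 4/5 * 13 = 15 - 52/5 = 23/5.

23/5


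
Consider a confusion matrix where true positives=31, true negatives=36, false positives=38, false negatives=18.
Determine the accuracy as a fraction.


Accuracy = (TP + TN) / (TP + TN + FP + FN) = (31 + 36) / 123 = 67/123.

67/123


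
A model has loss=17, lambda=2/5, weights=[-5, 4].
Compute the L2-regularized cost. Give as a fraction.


L2 sq norm = sum(w^2) = 41. J = 17 + 2/5 * 41 = 167/5.

167/5


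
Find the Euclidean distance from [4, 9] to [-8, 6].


d = sqrt(sum of squared differences). (4--8)^2=144, (9-6)^2=9. Sum = 153.

sqrt(153)


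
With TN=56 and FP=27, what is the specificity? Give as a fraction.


Specificity = TN / (TN + FP) = 56 / 83 = 56/83.

56/83


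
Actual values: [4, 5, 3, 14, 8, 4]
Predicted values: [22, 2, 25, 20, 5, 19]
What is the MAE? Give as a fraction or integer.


MAE = (1/6) * (|4-22|=18 + |5-2|=3 + |3-25|=22 + |14-20|=6 + |8-5|=3 + |4-19|=15). Sum = 67. MAE = 67/6.

67/6


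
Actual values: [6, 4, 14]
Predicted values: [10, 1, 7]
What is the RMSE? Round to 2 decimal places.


MSE = 24.6667. RMSE = sqrt(24.6667) = 4.97.

4.97


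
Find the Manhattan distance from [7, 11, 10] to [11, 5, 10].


d = sum of absolute differences: |7-11|=4 + |11-5|=6 + |10-10|=0 = 10.

10


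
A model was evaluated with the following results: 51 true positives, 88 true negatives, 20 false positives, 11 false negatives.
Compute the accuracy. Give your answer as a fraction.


Accuracy = (TP + TN) / (TP + TN + FP + FN) = (51 + 88) / 170 = 139/170.

139/170


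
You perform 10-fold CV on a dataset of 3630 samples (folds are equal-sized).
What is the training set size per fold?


Each validation fold has 3630/10 = 363 samples. Training set = 3630 - 363 = 3267.

3267


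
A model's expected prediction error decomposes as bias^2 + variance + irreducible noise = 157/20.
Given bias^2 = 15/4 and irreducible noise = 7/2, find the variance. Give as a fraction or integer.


Total error = bias^2 + variance + irreducible noise. So variance = 157/20 - 15/4 - 7/2 = 3/5.

3/5


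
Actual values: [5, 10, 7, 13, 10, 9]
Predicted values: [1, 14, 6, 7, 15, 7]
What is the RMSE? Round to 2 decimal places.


MSE = 16.3333. RMSE = sqrt(16.3333) = 4.04.

4.04


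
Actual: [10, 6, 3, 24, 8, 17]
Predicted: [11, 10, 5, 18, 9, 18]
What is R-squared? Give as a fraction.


Mean(y) = 34/3. SS_res = 59. SS_tot = 910/3. R^2 = 1 - 59/(910/3) = 733/910.

733/910


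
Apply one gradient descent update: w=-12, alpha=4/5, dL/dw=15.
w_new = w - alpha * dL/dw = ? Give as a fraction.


w_new = -12 - 4/5 * 15 = -12 - 12 = -24.

-24


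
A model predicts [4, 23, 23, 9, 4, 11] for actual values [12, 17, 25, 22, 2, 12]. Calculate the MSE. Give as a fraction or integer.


MSE = (1/6) * ((12-4)^2=64 + (17-23)^2=36 + (25-23)^2=4 + (22-9)^2=169 + (2-4)^2=4 + (12-11)^2=1). Sum = 278. MSE = 139/3.

139/3


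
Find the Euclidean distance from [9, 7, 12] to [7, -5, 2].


d = sqrt(sum of squared differences). (9-7)^2=4, (7--5)^2=144, (12-2)^2=100. Sum = 248.

sqrt(248)


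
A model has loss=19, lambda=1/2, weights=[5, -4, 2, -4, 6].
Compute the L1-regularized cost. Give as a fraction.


L1 norm = sum(|w|) = 21. J = 19 + 1/2 * 21 = 59/2.

59/2


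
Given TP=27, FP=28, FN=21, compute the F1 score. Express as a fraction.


Precision = 27/55 = 27/55. Recall = 27/48 = 9/16. F1 = 2*P*R/(P+R) = 54/103.

54/103


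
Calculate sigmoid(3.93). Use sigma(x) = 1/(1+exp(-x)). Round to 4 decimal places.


sigma(3.93) = 1/(1+e^(-3.93)) = 1/(1+0.019644) = 1/1.019644 = 0.9807.

0.9807


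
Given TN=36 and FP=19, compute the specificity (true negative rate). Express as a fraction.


Specificity = TN / (TN + FP) = 36 / 55 = 36/55.

36/55


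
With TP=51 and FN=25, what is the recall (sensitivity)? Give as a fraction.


Recall = TP / (TP + FN) = 51 / 76 = 51/76.

51/76


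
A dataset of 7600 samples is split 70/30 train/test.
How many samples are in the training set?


Test set = 7600 * 30% = 2280. Training set = 7600 - 2280 = 5320.

5320


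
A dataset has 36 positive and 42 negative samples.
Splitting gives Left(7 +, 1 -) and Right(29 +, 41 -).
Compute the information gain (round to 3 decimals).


H(parent) = 0.9957. H(left) = 0.5436, H(right) = 0.9787. Weighted = (8/78)*0.5436 + (70/78)*0.9787 = 0.9341. IG = 0.9957 - 0.9341 = 0.0616, which rounds to 0.062.

0.062


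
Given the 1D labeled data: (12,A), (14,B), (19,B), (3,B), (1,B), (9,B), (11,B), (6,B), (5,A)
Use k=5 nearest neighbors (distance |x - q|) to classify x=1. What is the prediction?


Distances: |12-1|=11, |14-1|=13, |19-1|=18, |3-1|=2, |1-1|=0, |9-1|=8, |11-1|=10, |6-1|=5, |5-1|=4. 5 nearest: (1,B), (3,B), (5,A), (6,B), (9,B). Counts: {'B': 4, 'A': 1}. Majority class: B.

B


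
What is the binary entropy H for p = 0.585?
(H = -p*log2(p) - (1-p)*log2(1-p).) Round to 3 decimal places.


H = -0.585*log2(0.585) - 0.415*log2(0.415) = 0.979.

0.979


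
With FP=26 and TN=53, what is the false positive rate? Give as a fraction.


FPR = FP / (FP + TN) = 26 / 79 = 26/79.

26/79


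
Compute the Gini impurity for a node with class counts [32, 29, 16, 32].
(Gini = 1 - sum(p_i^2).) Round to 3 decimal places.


Total = 109. Proportions: 32/109, 29/109, 16/109, 32/109. sum(p_i^2) = 0.2647. Gini = 1 - 0.2647 = 0.7353, which rounds to 0.735.

0.735


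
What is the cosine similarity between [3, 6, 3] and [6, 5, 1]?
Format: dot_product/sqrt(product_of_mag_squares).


dot = 51. |a|^2 = 54, |b|^2 = 62. cos = 51/sqrt(3348).

51/sqrt(3348)


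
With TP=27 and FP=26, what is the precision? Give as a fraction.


Precision = TP / (TP + FP) = 27 / 53 = 27/53.

27/53


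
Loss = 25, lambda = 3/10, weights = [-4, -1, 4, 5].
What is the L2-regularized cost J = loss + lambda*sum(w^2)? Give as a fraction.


L2 sq norm = sum(w^2) = 58. J = 25 + 3/10 * 58 = 212/5.

212/5


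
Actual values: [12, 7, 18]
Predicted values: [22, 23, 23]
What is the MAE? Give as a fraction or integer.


MAE = (1/3) * (|12-22|=10 + |7-23|=16 + |18-23|=5). Sum = 31. MAE = 31/3.

31/3


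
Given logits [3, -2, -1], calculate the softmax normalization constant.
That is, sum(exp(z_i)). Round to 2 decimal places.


Denom = e^3=20.0855 + e^-2=0.1353 + e^-1=0.3679. Sum = 20.5887, which rounds to 20.59.

20.59


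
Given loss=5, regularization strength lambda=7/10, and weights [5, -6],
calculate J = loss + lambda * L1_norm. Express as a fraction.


L1 norm = sum(|w|) = 11. J = 5 + 7/10 * 11 = 127/10.

127/10


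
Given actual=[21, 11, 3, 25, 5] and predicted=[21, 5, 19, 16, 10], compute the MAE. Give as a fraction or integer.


MAE = (1/5) * (|21-21|=0 + |11-5|=6 + |3-19|=16 + |25-16|=9 + |5-10|=5). Sum = 36. MAE = 36/5.

36/5


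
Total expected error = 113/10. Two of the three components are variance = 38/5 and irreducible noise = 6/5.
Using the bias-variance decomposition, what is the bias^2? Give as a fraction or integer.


Total error = bias^2 + variance + irreducible noise. So bias^2 = 113/10 - 38/5 - 6/5 = 5/2.

5/2


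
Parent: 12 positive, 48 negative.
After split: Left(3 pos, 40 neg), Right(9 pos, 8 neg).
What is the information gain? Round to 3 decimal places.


H(parent) = 0.7219. H(left) = 0.3651, H(right) = 0.9975. Weighted = (43/60)*0.3651 + (17/60)*0.9975 = 0.5443. IG = 0.7219 - 0.5443 = 0.1776, which rounds to 0.178.

0.178


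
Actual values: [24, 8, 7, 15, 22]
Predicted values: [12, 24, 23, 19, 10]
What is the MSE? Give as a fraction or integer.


MSE = (1/5) * ((24-12)^2=144 + (8-24)^2=256 + (7-23)^2=256 + (15-19)^2=16 + (22-10)^2=144). Sum = 816. MSE = 816/5.

816/5


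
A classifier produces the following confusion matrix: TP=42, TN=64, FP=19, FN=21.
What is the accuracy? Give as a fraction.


Accuracy = (TP + TN) / (TP + TN + FP + FN) = (42 + 64) / 146 = 53/73.

53/73


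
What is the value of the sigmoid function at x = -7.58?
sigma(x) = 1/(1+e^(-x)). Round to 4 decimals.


sigma(-7.58) = 1/(1+e^(7.58)) = 1/(1+1958.628965) = 1/1959.628965 = 0.0005.

0.0005


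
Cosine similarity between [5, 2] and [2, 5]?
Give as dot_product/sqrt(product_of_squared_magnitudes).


dot = 20. |a|^2 = 29, |b|^2 = 29. cos = 20/sqrt(841).

20/sqrt(841)


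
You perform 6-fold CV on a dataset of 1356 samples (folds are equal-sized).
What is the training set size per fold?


Each validation fold has 1356/6 = 226 samples. Training set = 1356 - 226 = 1130.

1130


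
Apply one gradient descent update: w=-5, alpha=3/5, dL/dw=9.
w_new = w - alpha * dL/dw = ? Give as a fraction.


w_new = -5 - 3/5 * 9 = -5 - 27/5 = -52/5.

-52/5


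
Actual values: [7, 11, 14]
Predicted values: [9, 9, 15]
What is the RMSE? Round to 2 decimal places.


MSE = 3.0000. RMSE = sqrt(3.0000) = 1.73.

1.73


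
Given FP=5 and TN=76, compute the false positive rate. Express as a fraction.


FPR = FP / (FP + TN) = 5 / 81 = 5/81.

5/81


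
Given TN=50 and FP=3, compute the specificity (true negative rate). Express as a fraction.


Specificity = TN / (TN + FP) = 50 / 53 = 50/53.

50/53


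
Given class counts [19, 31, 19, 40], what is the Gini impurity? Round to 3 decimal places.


Total = 109. Proportions: 19/109, 31/109, 19/109, 40/109. sum(p_i^2) = 0.2763. Gini = 1 - 0.2763 = 0.7237, which rounds to 0.724.

0.724


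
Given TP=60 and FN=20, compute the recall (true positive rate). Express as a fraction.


Recall = TP / (TP + FN) = 60 / 80 = 3/4.

3/4


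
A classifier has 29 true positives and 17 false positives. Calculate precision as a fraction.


Precision = TP / (TP + FP) = 29 / 46 = 29/46.

29/46


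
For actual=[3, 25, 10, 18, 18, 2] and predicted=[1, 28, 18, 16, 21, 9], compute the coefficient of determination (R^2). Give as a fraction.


Mean(y) = 38/3. SS_res = 139. SS_tot = 1270/3. R^2 = 1 - 139/(1270/3) = 853/1270.

853/1270


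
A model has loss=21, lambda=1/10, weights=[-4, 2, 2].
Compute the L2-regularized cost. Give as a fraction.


L2 sq norm = sum(w^2) = 24. J = 21 + 1/10 * 24 = 117/5.

117/5


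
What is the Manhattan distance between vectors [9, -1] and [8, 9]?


d = sum of absolute differences: |9-8|=1 + |-1-9|=10 = 11.

11


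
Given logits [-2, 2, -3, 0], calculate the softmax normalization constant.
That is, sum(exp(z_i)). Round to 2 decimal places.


Denom = e^-2=0.1353 + e^2=7.3891 + e^-3=0.0498 + e^0=1.0000. Sum = 8.5742, which rounds to 8.57.

8.57


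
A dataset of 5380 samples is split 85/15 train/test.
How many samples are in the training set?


Test set = 5380 * 15% = 807. Training set = 5380 - 807 = 4573.

4573


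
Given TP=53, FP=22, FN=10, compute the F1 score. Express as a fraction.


Precision = 53/75 = 53/75. Recall = 53/63 = 53/63. F1 = 2*P*R/(P+R) = 53/69.

53/69


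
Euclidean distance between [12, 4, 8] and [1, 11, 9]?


d = sqrt(sum of squared differences). (12-1)^2=121, (4-11)^2=49, (8-9)^2=1. Sum = 171.

sqrt(171)


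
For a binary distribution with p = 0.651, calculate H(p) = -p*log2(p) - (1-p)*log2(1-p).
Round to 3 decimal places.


H = -0.651*log2(0.651) - 0.349*log2(0.349) = 0.933.

0.933


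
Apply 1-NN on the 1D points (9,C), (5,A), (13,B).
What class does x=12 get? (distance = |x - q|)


Distances: |9-12|=3, |5-12|=7, |13-12|=1. 1 nearest: (13,B). Counts: {'B': 1}. Majority class: B.

B


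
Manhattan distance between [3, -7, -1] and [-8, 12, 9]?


d = sum of absolute differences: |3--8|=11 + |-7-12|=19 + |-1-9|=10 = 40.

40


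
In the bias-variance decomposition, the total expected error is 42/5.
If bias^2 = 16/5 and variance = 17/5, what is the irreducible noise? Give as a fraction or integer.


Total error = bias^2 + variance + irreducible noise. So irreducible noise = 42/5 - 16/5 - 17/5 = 9/5.

9/5


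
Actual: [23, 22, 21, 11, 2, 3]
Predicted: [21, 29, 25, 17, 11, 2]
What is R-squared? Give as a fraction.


Mean(y) = 41/3. SS_res = 187. SS_tot = 1402/3. R^2 = 1 - 187/(1402/3) = 841/1402.

841/1402


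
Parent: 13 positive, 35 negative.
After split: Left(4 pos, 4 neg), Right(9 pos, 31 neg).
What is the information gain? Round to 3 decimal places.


H(parent) = 0.8427. H(left) = 1.0000, H(right) = 0.7692. Weighted = (8/48)*1.0000 + (40/48)*0.7692 = 0.8077. IG = 0.8427 - 0.8077 = 0.0350, which rounds to 0.035.

0.035


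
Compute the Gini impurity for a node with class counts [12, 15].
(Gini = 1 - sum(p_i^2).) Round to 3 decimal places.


Total = 27. Proportions: 12/27, 15/27. sum(p_i^2) = 0.5062. Gini = 1 - 0.5062 = 0.4938, which rounds to 0.494.

0.494


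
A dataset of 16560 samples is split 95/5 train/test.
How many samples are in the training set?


Test set = 16560 * 5% = 828. Training set = 16560 - 828 = 15732.

15732


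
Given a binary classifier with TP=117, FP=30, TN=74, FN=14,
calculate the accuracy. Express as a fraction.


Accuracy = (TP + TN) / (TP + TN + FP + FN) = (117 + 74) / 235 = 191/235.

191/235


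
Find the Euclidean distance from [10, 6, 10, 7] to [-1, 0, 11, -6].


d = sqrt(sum of squared differences). (10--1)^2=121, (6-0)^2=36, (10-11)^2=1, (7--6)^2=169. Sum = 327.

sqrt(327)


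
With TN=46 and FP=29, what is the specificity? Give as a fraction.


Specificity = TN / (TN + FP) = 46 / 75 = 46/75.

46/75


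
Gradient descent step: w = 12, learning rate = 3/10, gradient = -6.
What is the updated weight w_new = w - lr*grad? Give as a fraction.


w_new = 12 - 3/10 * -6 = 12 - -9/5 = 69/5.

69/5


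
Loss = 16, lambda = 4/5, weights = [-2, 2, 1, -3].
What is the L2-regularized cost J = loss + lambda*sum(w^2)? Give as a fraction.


L2 sq norm = sum(w^2) = 18. J = 16 + 4/5 * 18 = 152/5.

152/5


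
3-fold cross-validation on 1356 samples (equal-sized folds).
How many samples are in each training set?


Each validation fold has 1356/3 = 452 samples. Training set = 1356 - 452 = 904.

904


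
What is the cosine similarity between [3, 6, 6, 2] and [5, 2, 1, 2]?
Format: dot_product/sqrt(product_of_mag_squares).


dot = 37. |a|^2 = 85, |b|^2 = 34. cos = 37/sqrt(2890).

37/sqrt(2890)


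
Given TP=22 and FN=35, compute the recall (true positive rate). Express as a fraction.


Recall = TP / (TP + FN) = 22 / 57 = 22/57.

22/57


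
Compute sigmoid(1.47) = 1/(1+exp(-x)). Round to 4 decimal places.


sigma(1.47) = 1/(1+e^(-1.47)) = 1/(1+0.229925) = 1/1.229925 = 0.8131.

0.8131


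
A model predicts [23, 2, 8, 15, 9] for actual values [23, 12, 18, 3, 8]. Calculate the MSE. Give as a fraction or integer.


MSE = (1/5) * ((23-23)^2=0 + (12-2)^2=100 + (18-8)^2=100 + (3-15)^2=144 + (8-9)^2=1). Sum = 345. MSE = 69.

69


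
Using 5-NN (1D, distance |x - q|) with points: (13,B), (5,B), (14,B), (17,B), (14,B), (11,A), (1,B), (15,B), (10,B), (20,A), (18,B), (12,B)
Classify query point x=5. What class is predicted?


Distances: |13-5|=8, |5-5|=0, |14-5|=9, |17-5|=12, |14-5|=9, |11-5|=6, |1-5|=4, |15-5|=10, |10-5|=5, |20-5|=15, |18-5|=13, |12-5|=7. 5 nearest: (5,B), (1,B), (10,B), (11,A), (12,B). Counts: {'B': 4, 'A': 1}. Majority class: B.

B


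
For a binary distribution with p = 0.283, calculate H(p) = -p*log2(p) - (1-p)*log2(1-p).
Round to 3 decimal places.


H = -0.283*log2(0.283) - 0.717*log2(0.717) = 0.860.

0.860


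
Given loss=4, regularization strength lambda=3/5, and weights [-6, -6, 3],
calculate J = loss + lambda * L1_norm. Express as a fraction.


L1 norm = sum(|w|) = 15. J = 4 + 3/5 * 15 = 13.

13


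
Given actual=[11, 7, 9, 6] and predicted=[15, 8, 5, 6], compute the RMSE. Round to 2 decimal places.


MSE = 8.2500. RMSE = sqrt(8.2500) = 2.87.

2.87


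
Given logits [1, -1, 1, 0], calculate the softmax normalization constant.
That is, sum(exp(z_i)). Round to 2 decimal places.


Denom = e^1=2.7183 + e^-1=0.3679 + e^1=2.7183 + e^0=1.0000. Sum = 6.8045, which rounds to 6.80.

6.80


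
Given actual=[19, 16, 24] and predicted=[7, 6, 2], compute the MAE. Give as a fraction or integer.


MAE = (1/3) * (|19-7|=12 + |16-6|=10 + |24-2|=22). Sum = 44. MAE = 44/3.

44/3


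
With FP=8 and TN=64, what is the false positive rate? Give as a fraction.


FPR = FP / (FP + TN) = 8 / 72 = 1/9.

1/9


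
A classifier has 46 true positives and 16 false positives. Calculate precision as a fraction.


Precision = TP / (TP + FP) = 46 / 62 = 23/31.

23/31


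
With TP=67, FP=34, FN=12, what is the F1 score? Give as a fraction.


Precision = 67/101 = 67/101. Recall = 67/79 = 67/79. F1 = 2*P*R/(P+R) = 67/90.

67/90


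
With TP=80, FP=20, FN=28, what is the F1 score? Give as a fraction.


Precision = 80/100 = 4/5. Recall = 80/108 = 20/27. F1 = 2*P*R/(P+R) = 10/13.

10/13


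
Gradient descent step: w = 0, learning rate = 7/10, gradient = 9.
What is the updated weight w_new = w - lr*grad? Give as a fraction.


w_new = 0 - 7/10 * 9 = 0 - 63/10 = -63/10.

-63/10


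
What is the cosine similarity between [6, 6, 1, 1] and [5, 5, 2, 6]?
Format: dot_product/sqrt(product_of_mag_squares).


dot = 68. |a|^2 = 74, |b|^2 = 90. cos = 68/sqrt(6660).

68/sqrt(6660)


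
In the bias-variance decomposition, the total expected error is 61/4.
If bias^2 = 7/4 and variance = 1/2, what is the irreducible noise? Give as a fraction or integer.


Total error = bias^2 + variance + irreducible noise. So irreducible noise = 61/4 - 7/4 - 1/2 = 13.

13


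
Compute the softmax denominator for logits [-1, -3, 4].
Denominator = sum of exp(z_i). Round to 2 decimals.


Denom = e^-1=0.3679 + e^-3=0.0498 + e^4=54.5982. Sum = 55.0159, which rounds to 55.02.

55.02


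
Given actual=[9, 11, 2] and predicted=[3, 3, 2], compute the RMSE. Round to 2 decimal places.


MSE = 33.3333. RMSE = sqrt(33.3333) = 5.77.

5.77


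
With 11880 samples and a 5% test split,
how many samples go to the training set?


Test set = 11880 * 5% = 594. Training set = 11880 - 594 = 11286.

11286


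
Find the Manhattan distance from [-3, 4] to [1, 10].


d = sum of absolute differences: |-3-1|=4 + |4-10|=6 = 10.

10


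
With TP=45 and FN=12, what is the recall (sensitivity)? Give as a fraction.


Recall = TP / (TP + FN) = 45 / 57 = 15/19.

15/19


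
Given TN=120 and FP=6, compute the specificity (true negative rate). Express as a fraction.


Specificity = TN / (TN + FP) = 120 / 126 = 20/21.

20/21


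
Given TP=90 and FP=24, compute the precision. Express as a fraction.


Precision = TP / (TP + FP) = 90 / 114 = 15/19.

15/19


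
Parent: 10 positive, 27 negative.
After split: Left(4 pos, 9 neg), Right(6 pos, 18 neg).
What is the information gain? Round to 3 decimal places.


H(parent) = 0.8419. H(left) = 0.8905, H(right) = 0.8113. Weighted = (13/37)*0.8905 + (24/37)*0.8113 = 0.8391. IG = 0.8419 - 0.8391 = 0.0028, which rounds to 0.003.

0.003


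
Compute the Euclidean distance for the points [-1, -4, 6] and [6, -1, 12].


d = sqrt(sum of squared differences). (-1-6)^2=49, (-4--1)^2=9, (6-12)^2=36. Sum = 94.

sqrt(94)


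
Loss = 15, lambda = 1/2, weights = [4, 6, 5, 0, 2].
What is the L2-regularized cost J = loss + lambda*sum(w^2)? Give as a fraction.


L2 sq norm = sum(w^2) = 81. J = 15 + 1/2 * 81 = 111/2.

111/2


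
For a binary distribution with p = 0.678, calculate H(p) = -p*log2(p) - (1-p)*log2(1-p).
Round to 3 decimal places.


H = -0.678*log2(0.678) - 0.322*log2(0.322) = 0.907.

0.907


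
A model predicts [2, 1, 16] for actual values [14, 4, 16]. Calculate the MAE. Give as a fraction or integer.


MAE = (1/3) * (|14-2|=12 + |4-1|=3 + |16-16|=0). Sum = 15. MAE = 5.

5


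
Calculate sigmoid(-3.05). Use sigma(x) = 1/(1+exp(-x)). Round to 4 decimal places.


sigma(-3.05) = 1/(1+e^(3.05)) = 1/(1+21.115344) = 1/22.115344 = 0.0452.

0.0452


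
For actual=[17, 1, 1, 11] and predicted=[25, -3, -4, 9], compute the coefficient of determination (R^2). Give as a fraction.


Mean(y) = 15/2. SS_res = 109. SS_tot = 187. R^2 = 1 - 109/(187) = 78/187.

78/187


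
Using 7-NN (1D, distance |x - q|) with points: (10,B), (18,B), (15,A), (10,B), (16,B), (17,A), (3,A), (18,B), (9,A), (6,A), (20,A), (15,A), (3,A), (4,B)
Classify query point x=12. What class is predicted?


Distances: |10-12|=2, |18-12|=6, |15-12|=3, |10-12|=2, |16-12|=4, |17-12|=5, |3-12|=9, |18-12|=6, |9-12|=3, |6-12|=6, |20-12|=8, |15-12|=3, |3-12|=9, |4-12|=8. 7 nearest: (10,B), (10,B), (15,A), (9,A), (15,A), (16,B), (17,A). Counts: {'B': 3, 'A': 4}. Majority class: A.

A


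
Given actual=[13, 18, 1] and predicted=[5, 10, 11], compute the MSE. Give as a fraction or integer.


MSE = (1/3) * ((13-5)^2=64 + (18-10)^2=64 + (1-11)^2=100). Sum = 228. MSE = 76.

76


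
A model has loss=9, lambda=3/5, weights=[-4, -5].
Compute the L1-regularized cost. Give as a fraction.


L1 norm = sum(|w|) = 9. J = 9 + 3/5 * 9 = 72/5.

72/5


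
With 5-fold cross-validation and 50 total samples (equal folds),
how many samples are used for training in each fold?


Each validation fold has 50/5 = 10 samples. Training set = 50 - 10 = 40.

40


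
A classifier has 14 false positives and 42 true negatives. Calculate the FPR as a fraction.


FPR = FP / (FP + TN) = 14 / 56 = 1/4.

1/4


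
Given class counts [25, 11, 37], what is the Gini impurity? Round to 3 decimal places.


Total = 73. Proportions: 25/73, 11/73, 37/73. sum(p_i^2) = 0.3969. Gini = 1 - 0.3969 = 0.6031, which rounds to 0.603.

0.603


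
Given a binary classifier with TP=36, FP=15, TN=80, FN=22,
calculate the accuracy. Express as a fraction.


Accuracy = (TP + TN) / (TP + TN + FP + FN) = (36 + 80) / 153 = 116/153.

116/153


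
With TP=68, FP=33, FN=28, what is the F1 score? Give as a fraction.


Precision = 68/101 = 68/101. Recall = 68/96 = 17/24. F1 = 2*P*R/(P+R) = 136/197.

136/197


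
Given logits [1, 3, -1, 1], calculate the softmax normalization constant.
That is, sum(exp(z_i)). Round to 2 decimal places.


Denom = e^1=2.7183 + e^3=20.0855 + e^-1=0.3679 + e^1=2.7183. Sum = 25.8900, which rounds to 25.89.

25.89


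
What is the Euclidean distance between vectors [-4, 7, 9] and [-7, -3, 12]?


d = sqrt(sum of squared differences). (-4--7)^2=9, (7--3)^2=100, (9-12)^2=9. Sum = 118.

sqrt(118)


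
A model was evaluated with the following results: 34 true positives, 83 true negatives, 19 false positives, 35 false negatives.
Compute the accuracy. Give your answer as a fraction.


Accuracy = (TP + TN) / (TP + TN + FP + FN) = (34 + 83) / 171 = 13/19.

13/19


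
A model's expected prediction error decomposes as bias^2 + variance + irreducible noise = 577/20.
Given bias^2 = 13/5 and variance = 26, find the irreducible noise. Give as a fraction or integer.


Total error = bias^2 + variance + irreducible noise. So irreducible noise = 577/20 - 13/5 - 26 = 1/4.

1/4


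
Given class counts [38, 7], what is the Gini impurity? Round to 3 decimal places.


Total = 45. Proportions: 38/45, 7/45. sum(p_i^2) = 0.7373. Gini = 1 - 0.7373 = 0.2627, which rounds to 0.263.

0.263


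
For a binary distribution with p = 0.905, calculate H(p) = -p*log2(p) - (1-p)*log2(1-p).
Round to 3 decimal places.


H = -0.905*log2(0.905) - 0.095*log2(0.095) = 0.453.

0.453


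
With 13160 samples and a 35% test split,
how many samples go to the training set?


Test set = 13160 * 35% = 4606. Training set = 13160 - 4606 = 8554.

8554


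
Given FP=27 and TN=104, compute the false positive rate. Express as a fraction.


FPR = FP / (FP + TN) = 27 / 131 = 27/131.

27/131


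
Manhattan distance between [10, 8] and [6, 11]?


d = sum of absolute differences: |10-6|=4 + |8-11|=3 = 7.

7


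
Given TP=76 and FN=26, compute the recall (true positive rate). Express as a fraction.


Recall = TP / (TP + FN) = 76 / 102 = 38/51.

38/51


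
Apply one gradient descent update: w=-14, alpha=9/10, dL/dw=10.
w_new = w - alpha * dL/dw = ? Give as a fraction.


w_new = -14 - 9/10 * 10 = -14 - 9 = -23.

-23


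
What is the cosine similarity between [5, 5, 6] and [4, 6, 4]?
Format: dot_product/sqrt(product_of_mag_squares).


dot = 74. |a|^2 = 86, |b|^2 = 68. cos = 74/sqrt(5848).

74/sqrt(5848)


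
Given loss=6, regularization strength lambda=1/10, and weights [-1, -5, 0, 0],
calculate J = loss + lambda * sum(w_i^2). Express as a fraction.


L2 sq norm = sum(w^2) = 26. J = 6 + 1/10 * 26 = 43/5.

43/5


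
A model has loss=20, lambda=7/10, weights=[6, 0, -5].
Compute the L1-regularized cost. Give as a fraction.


L1 norm = sum(|w|) = 11. J = 20 + 7/10 * 11 = 277/10.

277/10


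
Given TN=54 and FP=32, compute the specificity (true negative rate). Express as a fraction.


Specificity = TN / (TN + FP) = 54 / 86 = 27/43.

27/43


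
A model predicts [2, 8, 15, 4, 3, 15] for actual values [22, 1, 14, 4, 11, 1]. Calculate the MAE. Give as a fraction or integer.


MAE = (1/6) * (|22-2|=20 + |1-8|=7 + |14-15|=1 + |4-4|=0 + |11-3|=8 + |1-15|=14). Sum = 50. MAE = 25/3.

25/3


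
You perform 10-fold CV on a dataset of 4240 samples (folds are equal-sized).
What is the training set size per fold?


Each validation fold has 4240/10 = 424 samples. Training set = 4240 - 424 = 3816.

3816


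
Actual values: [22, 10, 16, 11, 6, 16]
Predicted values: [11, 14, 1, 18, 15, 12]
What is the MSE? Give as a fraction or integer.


MSE = (1/6) * ((22-11)^2=121 + (10-14)^2=16 + (16-1)^2=225 + (11-18)^2=49 + (6-15)^2=81 + (16-12)^2=16). Sum = 508. MSE = 254/3.

254/3


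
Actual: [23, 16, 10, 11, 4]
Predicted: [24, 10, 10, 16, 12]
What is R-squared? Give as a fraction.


Mean(y) = 64/5. SS_res = 126. SS_tot = 1014/5. R^2 = 1 - 126/(1014/5) = 64/169.

64/169


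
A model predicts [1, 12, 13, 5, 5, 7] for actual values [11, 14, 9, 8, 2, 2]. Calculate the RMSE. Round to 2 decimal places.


MSE = 27.1667. RMSE = sqrt(27.1667) = 5.21.

5.21


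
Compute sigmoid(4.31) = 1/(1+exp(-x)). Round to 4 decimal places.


sigma(4.31) = 1/(1+e^(-4.31)) = 1/(1+0.013434) = 1/1.013434 = 0.9867.

0.9867


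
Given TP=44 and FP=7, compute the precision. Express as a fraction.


Precision = TP / (TP + FP) = 44 / 51 = 44/51.

44/51


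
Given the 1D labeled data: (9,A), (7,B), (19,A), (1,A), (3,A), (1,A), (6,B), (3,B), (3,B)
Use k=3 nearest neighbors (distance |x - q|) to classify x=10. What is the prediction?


Distances: |9-10|=1, |7-10|=3, |19-10|=9, |1-10|=9, |3-10|=7, |1-10|=9, |6-10|=4, |3-10|=7, |3-10|=7. 3 nearest: (9,A), (7,B), (6,B). Counts: {'A': 1, 'B': 2}. Majority class: B.

B


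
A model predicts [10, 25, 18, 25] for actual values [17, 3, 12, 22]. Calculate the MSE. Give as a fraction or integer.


MSE = (1/4) * ((17-10)^2=49 + (3-25)^2=484 + (12-18)^2=36 + (22-25)^2=9). Sum = 578. MSE = 289/2.

289/2


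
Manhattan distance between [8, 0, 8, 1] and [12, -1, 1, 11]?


d = sum of absolute differences: |8-12|=4 + |0--1|=1 + |8-1|=7 + |1-11|=10 = 22.

22


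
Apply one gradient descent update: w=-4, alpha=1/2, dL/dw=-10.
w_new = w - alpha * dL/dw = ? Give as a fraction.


w_new = -4 - 1/2 * -10 = -4 - -5 = 1.

1


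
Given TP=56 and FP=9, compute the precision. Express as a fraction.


Precision = TP / (TP + FP) = 56 / 65 = 56/65.

56/65


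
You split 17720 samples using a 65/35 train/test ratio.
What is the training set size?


Test set = 17720 * 35% = 6202. Training set = 17720 - 6202 = 11518.

11518


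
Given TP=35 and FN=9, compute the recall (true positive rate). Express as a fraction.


Recall = TP / (TP + FN) = 35 / 44 = 35/44.

35/44


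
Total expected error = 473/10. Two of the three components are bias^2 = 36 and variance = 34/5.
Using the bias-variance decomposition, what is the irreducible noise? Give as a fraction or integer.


Total error = bias^2 + variance + irreducible noise. So irreducible noise = 473/10 - 36 - 34/5 = 9/2.

9/2


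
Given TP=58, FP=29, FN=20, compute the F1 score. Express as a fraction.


Precision = 58/87 = 2/3. Recall = 58/78 = 29/39. F1 = 2*P*R/(P+R) = 116/165.

116/165


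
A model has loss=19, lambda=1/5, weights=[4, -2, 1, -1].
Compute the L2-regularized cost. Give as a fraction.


L2 sq norm = sum(w^2) = 22. J = 19 + 1/5 * 22 = 117/5.

117/5


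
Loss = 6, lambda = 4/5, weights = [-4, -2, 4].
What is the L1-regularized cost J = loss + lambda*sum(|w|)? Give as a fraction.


L1 norm = sum(|w|) = 10. J = 6 + 4/5 * 10 = 14.

14


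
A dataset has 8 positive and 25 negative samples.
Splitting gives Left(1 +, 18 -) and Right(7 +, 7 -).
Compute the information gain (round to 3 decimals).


H(parent) = 0.7990. H(left) = 0.2975, H(right) = 1.0000. Weighted = (19/33)*0.2975 + (14/33)*1.0000 = 0.5955. IG = 0.7990 - 0.5955 = 0.2035, which rounds to 0.204.

0.204


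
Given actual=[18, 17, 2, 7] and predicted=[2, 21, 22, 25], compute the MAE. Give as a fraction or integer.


MAE = (1/4) * (|18-2|=16 + |17-21|=4 + |2-22|=20 + |7-25|=18). Sum = 58. MAE = 29/2.

29/2


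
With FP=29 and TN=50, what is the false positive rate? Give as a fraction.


FPR = FP / (FP + TN) = 29 / 79 = 29/79.

29/79


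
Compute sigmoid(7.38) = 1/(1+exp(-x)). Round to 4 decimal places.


sigma(7.38) = 1/(1+e^(-7.38)) = 1/(1+0.000624) = 1/1.000624 = 0.9994.

0.9994


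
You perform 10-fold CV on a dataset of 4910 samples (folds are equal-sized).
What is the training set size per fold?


Each validation fold has 4910/10 = 491 samples. Training set = 4910 - 491 = 4419.

4419


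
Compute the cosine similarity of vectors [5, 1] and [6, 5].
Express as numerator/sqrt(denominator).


dot = 35. |a|^2 = 26, |b|^2 = 61. cos = 35/sqrt(1586).

35/sqrt(1586)


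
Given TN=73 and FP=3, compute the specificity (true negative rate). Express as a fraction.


Specificity = TN / (TN + FP) = 73 / 76 = 73/76.

73/76


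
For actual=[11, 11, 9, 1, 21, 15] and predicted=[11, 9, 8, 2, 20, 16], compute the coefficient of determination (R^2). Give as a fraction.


Mean(y) = 34/3. SS_res = 8. SS_tot = 658/3. R^2 = 1 - 8/(658/3) = 317/329.

317/329


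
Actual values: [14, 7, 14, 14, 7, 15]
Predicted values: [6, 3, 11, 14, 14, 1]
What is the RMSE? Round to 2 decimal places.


MSE = 55.6667. RMSE = sqrt(55.6667) = 7.46.

7.46
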